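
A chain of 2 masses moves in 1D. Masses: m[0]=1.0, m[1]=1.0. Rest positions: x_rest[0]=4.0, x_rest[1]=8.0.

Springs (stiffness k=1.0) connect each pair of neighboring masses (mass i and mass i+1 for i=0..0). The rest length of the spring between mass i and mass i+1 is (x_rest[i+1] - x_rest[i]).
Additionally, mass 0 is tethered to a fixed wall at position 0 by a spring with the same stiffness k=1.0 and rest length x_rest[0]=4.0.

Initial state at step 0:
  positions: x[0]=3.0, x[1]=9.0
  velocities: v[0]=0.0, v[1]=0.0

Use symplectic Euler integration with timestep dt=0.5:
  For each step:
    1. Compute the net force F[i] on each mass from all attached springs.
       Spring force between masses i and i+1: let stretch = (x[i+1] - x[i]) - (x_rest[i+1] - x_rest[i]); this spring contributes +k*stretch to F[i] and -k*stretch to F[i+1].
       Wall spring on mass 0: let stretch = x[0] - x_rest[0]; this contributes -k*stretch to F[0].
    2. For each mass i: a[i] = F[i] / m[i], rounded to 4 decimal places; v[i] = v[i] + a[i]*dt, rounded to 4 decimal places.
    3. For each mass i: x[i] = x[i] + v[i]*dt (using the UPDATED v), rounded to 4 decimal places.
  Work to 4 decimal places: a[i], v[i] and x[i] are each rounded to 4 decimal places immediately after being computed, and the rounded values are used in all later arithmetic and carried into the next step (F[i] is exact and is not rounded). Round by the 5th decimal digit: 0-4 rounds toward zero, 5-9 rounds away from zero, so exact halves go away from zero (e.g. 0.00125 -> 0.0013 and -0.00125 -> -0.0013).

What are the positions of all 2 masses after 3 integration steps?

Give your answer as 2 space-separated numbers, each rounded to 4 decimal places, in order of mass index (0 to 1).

Step 0: x=[3.0000 9.0000] v=[0.0000 0.0000]
Step 1: x=[3.7500 8.5000] v=[1.5000 -1.0000]
Step 2: x=[4.7500 7.8125] v=[2.0000 -1.3750]
Step 3: x=[5.3282 7.3594] v=[1.1563 -0.9063]

Answer: 5.3282 7.3594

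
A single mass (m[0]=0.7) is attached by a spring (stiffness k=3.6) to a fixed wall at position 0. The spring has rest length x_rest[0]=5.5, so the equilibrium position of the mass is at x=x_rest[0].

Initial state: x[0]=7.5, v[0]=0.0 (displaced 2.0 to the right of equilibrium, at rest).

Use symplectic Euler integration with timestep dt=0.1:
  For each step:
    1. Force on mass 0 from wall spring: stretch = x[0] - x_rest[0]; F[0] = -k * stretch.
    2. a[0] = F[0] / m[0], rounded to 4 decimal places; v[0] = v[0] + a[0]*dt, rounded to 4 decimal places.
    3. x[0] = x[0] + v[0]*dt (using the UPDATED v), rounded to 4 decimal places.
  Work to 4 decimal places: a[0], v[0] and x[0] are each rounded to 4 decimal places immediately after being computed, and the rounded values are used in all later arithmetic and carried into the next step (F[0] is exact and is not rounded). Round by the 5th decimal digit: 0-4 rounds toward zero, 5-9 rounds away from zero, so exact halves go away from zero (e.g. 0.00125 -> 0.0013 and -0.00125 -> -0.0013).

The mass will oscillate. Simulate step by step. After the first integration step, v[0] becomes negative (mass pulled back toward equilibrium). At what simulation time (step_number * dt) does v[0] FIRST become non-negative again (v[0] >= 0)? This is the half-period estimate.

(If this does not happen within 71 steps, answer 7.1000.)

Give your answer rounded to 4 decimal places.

Answer: 1.4000

Derivation:
Step 0: x=[7.5000] v=[0.0000]
Step 1: x=[7.3971] v=[-1.0286]
Step 2: x=[7.1967] v=[-2.0043]
Step 3: x=[6.9090] v=[-2.8769]
Step 4: x=[6.5489] v=[-3.6015]
Step 5: x=[6.1348] v=[-4.1409]
Step 6: x=[5.6881] v=[-4.4674]
Step 7: x=[5.2317] v=[-4.5641]
Step 8: x=[4.7891] v=[-4.4261]
Step 9: x=[4.3831] v=[-4.0605]
Step 10: x=[4.0345] v=[-3.4861]
Step 11: x=[3.7613] v=[-2.7324]
Step 12: x=[3.5775] v=[-1.8382]
Step 13: x=[3.4926] v=[-0.8495]
Step 14: x=[3.5109] v=[0.1829]
First v>=0 after going negative at step 14, time=1.4000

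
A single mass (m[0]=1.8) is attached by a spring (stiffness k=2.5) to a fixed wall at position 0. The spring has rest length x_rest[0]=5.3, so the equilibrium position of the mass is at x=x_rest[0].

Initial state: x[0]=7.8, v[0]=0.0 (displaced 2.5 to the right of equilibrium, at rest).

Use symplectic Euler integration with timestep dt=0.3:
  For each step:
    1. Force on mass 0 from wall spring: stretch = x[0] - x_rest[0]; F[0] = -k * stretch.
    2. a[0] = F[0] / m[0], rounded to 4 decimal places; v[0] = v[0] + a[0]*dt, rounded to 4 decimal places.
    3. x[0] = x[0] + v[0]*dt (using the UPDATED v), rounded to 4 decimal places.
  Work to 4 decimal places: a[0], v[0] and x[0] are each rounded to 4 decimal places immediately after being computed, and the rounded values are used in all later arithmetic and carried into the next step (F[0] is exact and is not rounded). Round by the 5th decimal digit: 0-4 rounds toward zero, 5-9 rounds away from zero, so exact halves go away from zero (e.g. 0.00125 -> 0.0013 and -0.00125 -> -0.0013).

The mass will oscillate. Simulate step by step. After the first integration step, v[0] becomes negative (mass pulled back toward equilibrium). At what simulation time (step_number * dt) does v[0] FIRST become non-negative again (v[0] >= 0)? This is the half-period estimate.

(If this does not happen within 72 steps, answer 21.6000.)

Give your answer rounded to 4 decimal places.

Step 0: x=[7.8000] v=[0.0000]
Step 1: x=[7.4875] v=[-1.0417]
Step 2: x=[6.9015] v=[-1.9532]
Step 3: x=[6.1154] v=[-2.6205]
Step 4: x=[5.2273] v=[-2.9603]
Step 5: x=[4.3483] v=[-2.9300]
Step 6: x=[3.5883] v=[-2.5335]
Step 7: x=[3.0422] v=[-1.8203]
Step 8: x=[2.7783] v=[-0.8796]
Step 9: x=[2.8296] v=[0.1711]
First v>=0 after going negative at step 9, time=2.7000

Answer: 2.7000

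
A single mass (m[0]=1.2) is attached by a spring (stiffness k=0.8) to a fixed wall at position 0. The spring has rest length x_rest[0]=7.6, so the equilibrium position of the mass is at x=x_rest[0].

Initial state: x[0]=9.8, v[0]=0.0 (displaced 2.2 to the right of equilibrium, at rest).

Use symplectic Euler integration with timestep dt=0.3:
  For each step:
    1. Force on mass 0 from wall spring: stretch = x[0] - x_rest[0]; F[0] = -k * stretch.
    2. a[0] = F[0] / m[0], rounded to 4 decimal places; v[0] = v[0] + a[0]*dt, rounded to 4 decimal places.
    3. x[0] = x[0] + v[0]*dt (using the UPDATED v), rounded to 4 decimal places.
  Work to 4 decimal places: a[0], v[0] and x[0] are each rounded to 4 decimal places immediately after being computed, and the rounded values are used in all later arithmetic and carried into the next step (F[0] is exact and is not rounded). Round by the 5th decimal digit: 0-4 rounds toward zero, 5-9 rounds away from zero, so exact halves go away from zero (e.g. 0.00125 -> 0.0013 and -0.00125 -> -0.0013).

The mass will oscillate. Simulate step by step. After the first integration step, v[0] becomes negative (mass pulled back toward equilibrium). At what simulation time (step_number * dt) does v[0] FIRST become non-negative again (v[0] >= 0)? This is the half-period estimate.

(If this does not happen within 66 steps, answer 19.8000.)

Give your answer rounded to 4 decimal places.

Step 0: x=[9.8000] v=[0.0000]
Step 1: x=[9.6680] v=[-0.4400]
Step 2: x=[9.4119] v=[-0.8536]
Step 3: x=[9.0471] v=[-1.2160]
Step 4: x=[8.5955] v=[-1.5054]
Step 5: x=[8.0842] v=[-1.7045]
Step 6: x=[7.5438] v=[-1.8013]
Step 7: x=[7.0068] v=[-1.7901]
Step 8: x=[6.5054] v=[-1.6715]
Step 9: x=[6.0696] v=[-1.4526]
Step 10: x=[5.7257] v=[-1.1465]
Step 11: x=[5.4942] v=[-0.7717]
Step 12: x=[5.3891] v=[-0.3505]
Step 13: x=[5.4166] v=[0.0917]
First v>=0 after going negative at step 13, time=3.9000

Answer: 3.9000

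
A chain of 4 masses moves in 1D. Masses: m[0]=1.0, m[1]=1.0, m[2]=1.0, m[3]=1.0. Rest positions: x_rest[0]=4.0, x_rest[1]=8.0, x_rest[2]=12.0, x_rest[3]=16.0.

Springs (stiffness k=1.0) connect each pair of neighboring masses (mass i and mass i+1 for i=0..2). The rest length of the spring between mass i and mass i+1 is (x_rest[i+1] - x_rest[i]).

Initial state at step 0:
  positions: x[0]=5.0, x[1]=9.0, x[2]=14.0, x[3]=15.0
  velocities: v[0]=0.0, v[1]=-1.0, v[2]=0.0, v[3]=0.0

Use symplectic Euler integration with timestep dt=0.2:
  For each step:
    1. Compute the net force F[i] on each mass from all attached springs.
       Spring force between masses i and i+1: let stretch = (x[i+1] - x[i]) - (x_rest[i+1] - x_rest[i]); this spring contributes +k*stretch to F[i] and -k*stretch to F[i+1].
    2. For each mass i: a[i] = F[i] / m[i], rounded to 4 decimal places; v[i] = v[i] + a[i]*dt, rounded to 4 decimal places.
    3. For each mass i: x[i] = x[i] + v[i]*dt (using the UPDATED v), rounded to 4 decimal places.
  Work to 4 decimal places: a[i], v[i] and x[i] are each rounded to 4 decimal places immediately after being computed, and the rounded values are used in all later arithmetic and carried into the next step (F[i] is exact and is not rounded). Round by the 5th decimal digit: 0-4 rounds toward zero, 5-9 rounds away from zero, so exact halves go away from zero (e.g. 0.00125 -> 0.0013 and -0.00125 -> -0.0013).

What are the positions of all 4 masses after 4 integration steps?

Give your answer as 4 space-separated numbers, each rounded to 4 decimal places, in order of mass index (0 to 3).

Step 0: x=[5.0000 9.0000 14.0000 15.0000] v=[0.0000 -1.0000 0.0000 0.0000]
Step 1: x=[5.0000 8.8400 13.8400 15.1200] v=[0.0000 -0.8000 -0.8000 0.6000]
Step 2: x=[4.9936 8.7264 13.5312 15.3488] v=[-0.0320 -0.5680 -1.5440 1.1440]
Step 3: x=[4.9765 8.6557 13.1029 15.6649] v=[-0.0854 -0.3536 -2.1414 1.5805]
Step 4: x=[4.9466 8.6157 12.5992 16.0385] v=[-0.1496 -0.2000 -2.5184 1.8681]

Answer: 4.9466 8.6157 12.5992 16.0385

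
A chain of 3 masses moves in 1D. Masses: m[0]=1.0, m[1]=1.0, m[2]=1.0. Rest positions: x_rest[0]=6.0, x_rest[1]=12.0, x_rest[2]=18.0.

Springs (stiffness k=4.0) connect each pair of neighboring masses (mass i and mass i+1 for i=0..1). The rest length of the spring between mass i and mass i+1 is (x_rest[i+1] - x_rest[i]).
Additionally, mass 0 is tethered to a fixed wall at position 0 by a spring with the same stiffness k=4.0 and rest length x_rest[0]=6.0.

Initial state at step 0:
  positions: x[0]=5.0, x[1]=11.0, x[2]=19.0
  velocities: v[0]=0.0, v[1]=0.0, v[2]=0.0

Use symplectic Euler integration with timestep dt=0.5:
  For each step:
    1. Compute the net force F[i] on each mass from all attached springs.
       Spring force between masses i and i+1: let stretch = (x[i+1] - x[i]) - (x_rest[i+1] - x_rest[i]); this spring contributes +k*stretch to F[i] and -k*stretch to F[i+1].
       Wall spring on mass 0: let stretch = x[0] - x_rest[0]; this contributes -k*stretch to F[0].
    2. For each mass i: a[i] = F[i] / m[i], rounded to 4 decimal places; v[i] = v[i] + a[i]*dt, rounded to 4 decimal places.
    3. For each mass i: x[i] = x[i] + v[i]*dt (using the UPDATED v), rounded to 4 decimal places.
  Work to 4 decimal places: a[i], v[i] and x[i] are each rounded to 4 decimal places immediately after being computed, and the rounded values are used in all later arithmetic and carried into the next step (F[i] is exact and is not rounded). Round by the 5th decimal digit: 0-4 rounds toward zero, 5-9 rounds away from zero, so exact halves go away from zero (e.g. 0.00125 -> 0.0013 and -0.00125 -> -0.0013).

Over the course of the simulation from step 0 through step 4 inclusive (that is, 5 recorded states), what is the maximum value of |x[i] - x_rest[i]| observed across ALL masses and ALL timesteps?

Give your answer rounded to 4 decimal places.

Answer: 2.0000

Derivation:
Step 0: x=[5.0000 11.0000 19.0000] v=[0.0000 0.0000 0.0000]
Step 1: x=[6.0000 13.0000 17.0000] v=[2.0000 4.0000 -4.0000]
Step 2: x=[8.0000 12.0000 17.0000] v=[4.0000 -2.0000 0.0000]
Step 3: x=[6.0000 12.0000 18.0000] v=[-4.0000 0.0000 2.0000]
Step 4: x=[4.0000 12.0000 19.0000] v=[-4.0000 0.0000 2.0000]
Max displacement = 2.0000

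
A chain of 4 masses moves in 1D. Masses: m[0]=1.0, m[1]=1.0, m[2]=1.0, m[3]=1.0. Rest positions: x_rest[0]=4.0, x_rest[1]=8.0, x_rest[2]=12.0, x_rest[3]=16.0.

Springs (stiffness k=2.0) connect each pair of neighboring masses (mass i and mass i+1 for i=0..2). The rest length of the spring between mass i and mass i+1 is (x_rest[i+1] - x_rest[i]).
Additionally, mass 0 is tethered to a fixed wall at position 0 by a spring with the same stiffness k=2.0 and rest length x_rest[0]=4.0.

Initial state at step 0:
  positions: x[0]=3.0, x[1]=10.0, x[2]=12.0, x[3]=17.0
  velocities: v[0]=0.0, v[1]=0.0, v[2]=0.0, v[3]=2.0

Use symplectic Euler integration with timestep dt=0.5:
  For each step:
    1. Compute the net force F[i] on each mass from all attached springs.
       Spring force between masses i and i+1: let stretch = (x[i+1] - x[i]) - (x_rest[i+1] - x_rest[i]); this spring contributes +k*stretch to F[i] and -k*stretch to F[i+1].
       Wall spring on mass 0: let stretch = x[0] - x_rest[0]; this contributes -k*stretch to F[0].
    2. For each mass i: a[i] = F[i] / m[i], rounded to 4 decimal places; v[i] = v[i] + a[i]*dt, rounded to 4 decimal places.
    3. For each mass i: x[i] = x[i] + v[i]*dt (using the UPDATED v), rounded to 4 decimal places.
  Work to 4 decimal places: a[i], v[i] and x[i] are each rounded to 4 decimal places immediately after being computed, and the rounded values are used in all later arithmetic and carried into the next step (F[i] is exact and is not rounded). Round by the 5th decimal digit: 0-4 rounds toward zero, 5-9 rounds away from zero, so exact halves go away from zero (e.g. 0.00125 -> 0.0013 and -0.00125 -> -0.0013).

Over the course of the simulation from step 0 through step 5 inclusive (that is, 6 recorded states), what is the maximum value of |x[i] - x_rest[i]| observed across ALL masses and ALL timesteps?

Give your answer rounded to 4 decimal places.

Answer: 2.8750

Derivation:
Step 0: x=[3.0000 10.0000 12.0000 17.0000] v=[0.0000 0.0000 0.0000 2.0000]
Step 1: x=[5.0000 7.5000 13.5000 17.5000] v=[4.0000 -5.0000 3.0000 1.0000]
Step 2: x=[5.7500 6.7500 14.0000 18.0000] v=[1.5000 -1.5000 1.0000 1.0000]
Step 3: x=[4.1250 9.1250 12.8750 18.5000] v=[-3.2500 4.7500 -2.2500 1.0000]
Step 4: x=[2.9375 10.8750 12.6875 18.1875] v=[-2.3750 3.5000 -0.3750 -0.6250]
Step 5: x=[4.2500 9.5625 14.3438 17.1250] v=[2.6250 -2.6250 3.3125 -2.1250]
Max displacement = 2.8750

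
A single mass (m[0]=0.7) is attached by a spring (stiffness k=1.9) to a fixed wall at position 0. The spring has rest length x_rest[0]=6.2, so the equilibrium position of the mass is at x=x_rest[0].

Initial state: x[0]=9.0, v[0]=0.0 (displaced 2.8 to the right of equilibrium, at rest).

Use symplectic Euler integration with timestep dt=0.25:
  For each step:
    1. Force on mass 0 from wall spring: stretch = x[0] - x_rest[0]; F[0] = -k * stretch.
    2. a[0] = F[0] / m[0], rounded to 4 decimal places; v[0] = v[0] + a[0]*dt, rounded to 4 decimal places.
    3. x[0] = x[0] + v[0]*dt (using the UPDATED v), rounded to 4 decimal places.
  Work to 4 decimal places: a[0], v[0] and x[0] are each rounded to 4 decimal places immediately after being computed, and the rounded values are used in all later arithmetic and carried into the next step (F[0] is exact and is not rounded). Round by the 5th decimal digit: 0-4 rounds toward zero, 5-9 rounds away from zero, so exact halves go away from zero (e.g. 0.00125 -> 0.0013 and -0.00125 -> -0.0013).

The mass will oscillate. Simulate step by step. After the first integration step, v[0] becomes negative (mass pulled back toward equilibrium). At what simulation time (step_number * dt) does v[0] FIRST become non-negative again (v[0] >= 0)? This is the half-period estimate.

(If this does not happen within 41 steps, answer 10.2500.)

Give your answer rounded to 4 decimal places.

Step 0: x=[9.0000] v=[0.0000]
Step 1: x=[8.5250] v=[-1.9000]
Step 2: x=[7.6556] v=[-3.4777]
Step 3: x=[6.5393] v=[-4.4654]
Step 4: x=[5.3654] v=[-4.6957]
Step 5: x=[4.3331] v=[-4.1294]
Step 6: x=[3.6175] v=[-2.8626]
Step 7: x=[3.3400] v=[-1.1102]
Step 8: x=[3.5476] v=[0.8305]
First v>=0 after going negative at step 8, time=2.0000

Answer: 2.0000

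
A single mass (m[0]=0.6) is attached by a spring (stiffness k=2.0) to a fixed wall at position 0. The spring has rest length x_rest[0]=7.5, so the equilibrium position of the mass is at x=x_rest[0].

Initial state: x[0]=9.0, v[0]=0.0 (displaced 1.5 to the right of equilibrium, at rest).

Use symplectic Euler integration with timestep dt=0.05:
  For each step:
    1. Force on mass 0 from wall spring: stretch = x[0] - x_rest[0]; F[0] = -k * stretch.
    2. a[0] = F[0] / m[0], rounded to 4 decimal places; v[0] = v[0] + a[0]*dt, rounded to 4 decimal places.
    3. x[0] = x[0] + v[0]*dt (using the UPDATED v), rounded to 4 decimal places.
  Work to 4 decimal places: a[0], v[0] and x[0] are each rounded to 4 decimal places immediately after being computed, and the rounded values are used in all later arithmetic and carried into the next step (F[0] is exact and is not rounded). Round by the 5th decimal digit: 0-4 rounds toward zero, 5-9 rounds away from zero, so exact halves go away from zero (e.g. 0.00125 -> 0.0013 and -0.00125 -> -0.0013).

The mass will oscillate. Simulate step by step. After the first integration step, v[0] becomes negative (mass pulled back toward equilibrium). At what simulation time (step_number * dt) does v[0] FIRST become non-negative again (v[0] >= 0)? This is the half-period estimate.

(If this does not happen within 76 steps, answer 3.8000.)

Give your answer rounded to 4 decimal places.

Answer: 1.7500

Derivation:
Step 0: x=[9.0000] v=[0.0000]
Step 1: x=[8.9875] v=[-0.2500]
Step 2: x=[8.9626] v=[-0.4979]
Step 3: x=[8.9255] v=[-0.7417]
Step 4: x=[8.8765] v=[-0.9793]
Step 5: x=[8.8161] v=[-1.2087]
Step 6: x=[8.7447] v=[-1.4281]
Step 7: x=[8.6629] v=[-1.6356]
Step 8: x=[8.5714] v=[-1.8294]
Step 9: x=[8.4710] v=[-2.0080]
Step 10: x=[8.3625] v=[-2.1698]
Step 11: x=[8.2468] v=[-2.3136]
Step 12: x=[8.1249] v=[-2.4381]
Step 13: x=[7.9978] v=[-2.5423]
Step 14: x=[7.8665] v=[-2.6253]
Step 15: x=[7.7322] v=[-2.6864]
Step 16: x=[7.5959] v=[-2.7251]
Step 17: x=[7.4588] v=[-2.7411]
Step 18: x=[7.3221] v=[-2.7342]
Step 19: x=[7.1869] v=[-2.7046]
Step 20: x=[7.0543] v=[-2.6524]
Step 21: x=[6.9254] v=[-2.5781]
Step 22: x=[6.8013] v=[-2.4823]
Step 23: x=[6.6830] v=[-2.3659]
Step 24: x=[6.5715] v=[-2.2297]
Step 25: x=[6.4678] v=[-2.0750]
Step 26: x=[6.3727] v=[-1.9030]
Step 27: x=[6.2869] v=[-1.7151]
Step 28: x=[6.2113] v=[-1.5129]
Step 29: x=[6.1464] v=[-1.2981]
Step 30: x=[6.0928] v=[-1.0725]
Step 31: x=[6.0509] v=[-0.8380]
Step 32: x=[6.0211] v=[-0.5965]
Step 33: x=[6.0036] v=[-0.3500]
Step 34: x=[5.9986] v=[-0.1006]
Step 35: x=[6.0061] v=[0.1496]
First v>=0 after going negative at step 35, time=1.7500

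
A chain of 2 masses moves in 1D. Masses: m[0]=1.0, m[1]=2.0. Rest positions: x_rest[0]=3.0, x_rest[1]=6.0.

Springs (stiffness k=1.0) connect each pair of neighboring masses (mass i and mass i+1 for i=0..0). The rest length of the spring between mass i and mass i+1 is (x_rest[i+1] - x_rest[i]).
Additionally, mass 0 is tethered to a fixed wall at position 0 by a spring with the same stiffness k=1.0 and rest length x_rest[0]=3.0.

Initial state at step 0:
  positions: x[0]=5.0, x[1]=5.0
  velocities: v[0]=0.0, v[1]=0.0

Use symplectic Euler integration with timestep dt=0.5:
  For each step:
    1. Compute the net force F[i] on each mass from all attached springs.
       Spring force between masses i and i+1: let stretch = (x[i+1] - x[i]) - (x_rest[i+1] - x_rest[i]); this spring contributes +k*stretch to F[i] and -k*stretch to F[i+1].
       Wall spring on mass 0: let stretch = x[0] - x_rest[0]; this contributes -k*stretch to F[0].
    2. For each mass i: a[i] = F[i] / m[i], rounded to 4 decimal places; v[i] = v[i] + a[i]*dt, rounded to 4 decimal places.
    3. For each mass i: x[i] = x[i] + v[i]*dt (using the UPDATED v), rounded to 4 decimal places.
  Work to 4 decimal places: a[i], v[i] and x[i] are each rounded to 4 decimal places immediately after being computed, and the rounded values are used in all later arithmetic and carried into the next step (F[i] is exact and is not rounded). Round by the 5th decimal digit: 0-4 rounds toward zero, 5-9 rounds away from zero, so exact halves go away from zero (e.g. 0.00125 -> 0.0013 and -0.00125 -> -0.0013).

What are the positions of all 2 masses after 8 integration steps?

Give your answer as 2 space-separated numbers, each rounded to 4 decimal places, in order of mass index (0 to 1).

Step 0: x=[5.0000 5.0000] v=[0.0000 0.0000]
Step 1: x=[3.7500 5.3750] v=[-2.5000 0.7500]
Step 2: x=[1.9688 5.9219] v=[-3.5625 1.0938]
Step 3: x=[0.6836 6.3497] v=[-2.5704 0.8555]
Step 4: x=[0.6440 6.4442] v=[-0.0792 0.1890]
Step 5: x=[1.8935 6.1887] v=[2.4989 -0.5111]
Step 6: x=[3.7434 5.7713] v=[3.6998 -0.8349]
Step 7: x=[5.1645 5.4754] v=[2.8421 -0.5919]
Step 8: x=[5.3722 5.5156] v=[0.4153 0.0804]

Answer: 5.3722 5.5156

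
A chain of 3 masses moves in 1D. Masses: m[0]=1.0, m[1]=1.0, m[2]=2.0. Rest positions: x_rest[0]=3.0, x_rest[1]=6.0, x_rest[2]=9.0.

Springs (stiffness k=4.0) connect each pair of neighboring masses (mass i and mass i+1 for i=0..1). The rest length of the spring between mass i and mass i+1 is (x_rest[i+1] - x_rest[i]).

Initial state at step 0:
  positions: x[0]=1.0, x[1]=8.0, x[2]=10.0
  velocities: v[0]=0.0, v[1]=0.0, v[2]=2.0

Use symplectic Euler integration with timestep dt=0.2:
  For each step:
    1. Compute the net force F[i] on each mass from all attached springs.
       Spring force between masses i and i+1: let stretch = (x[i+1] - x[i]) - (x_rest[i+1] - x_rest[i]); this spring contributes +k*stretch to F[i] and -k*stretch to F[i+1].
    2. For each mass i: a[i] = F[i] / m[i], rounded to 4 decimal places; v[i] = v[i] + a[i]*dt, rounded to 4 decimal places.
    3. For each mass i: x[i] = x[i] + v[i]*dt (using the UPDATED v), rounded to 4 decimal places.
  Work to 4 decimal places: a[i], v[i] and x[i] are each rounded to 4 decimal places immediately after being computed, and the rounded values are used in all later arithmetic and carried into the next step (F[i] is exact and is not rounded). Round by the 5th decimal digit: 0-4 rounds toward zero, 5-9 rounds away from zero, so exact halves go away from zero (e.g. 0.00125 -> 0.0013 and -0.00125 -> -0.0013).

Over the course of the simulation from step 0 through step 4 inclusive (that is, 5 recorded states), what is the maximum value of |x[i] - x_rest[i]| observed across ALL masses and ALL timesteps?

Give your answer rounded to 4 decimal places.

Answer: 2.2985

Derivation:
Step 0: x=[1.0000 8.0000 10.0000] v=[0.0000 0.0000 2.0000]
Step 1: x=[1.6400 7.2000 10.4800] v=[3.2000 -4.0000 2.4000]
Step 2: x=[2.6896 6.0352 10.9376] v=[5.2480 -5.8240 2.2880]
Step 3: x=[3.7945 5.1195 11.2430] v=[5.5245 -4.5786 1.5270]
Step 4: x=[4.6314 4.9715 11.2985] v=[4.1845 -0.7398 0.2776]
Max displacement = 2.2985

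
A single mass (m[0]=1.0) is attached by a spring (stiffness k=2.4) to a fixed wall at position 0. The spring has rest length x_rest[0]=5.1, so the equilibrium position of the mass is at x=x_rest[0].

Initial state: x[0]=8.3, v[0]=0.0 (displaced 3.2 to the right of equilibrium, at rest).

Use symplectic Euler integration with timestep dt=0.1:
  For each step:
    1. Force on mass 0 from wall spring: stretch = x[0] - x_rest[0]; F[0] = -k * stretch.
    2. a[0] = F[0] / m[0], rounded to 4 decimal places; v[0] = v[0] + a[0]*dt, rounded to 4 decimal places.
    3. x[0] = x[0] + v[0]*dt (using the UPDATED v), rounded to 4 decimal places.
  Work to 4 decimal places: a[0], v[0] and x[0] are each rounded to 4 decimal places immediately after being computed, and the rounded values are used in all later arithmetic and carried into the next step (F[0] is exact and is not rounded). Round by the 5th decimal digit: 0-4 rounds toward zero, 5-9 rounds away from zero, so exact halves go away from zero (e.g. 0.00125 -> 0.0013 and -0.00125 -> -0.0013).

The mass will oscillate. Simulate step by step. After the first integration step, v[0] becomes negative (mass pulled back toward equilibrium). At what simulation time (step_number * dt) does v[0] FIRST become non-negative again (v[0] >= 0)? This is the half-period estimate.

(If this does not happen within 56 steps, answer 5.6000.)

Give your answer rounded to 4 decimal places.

Step 0: x=[8.3000] v=[0.0000]
Step 1: x=[8.2232] v=[-0.7680]
Step 2: x=[8.0714] v=[-1.5176]
Step 3: x=[7.8483] v=[-2.2307]
Step 4: x=[7.5593] v=[-2.8903]
Step 5: x=[7.2113] v=[-3.4805]
Step 6: x=[6.8126] v=[-3.9872]
Step 7: x=[6.3728] v=[-4.3982]
Step 8: x=[5.9024] v=[-4.7037]
Step 9: x=[5.4128] v=[-4.8963]
Step 10: x=[4.9157] v=[-4.9714]
Step 11: x=[4.4230] v=[-4.9272]
Step 12: x=[3.9465] v=[-4.7647]
Step 13: x=[3.4977] v=[-4.4879]
Step 14: x=[3.0874] v=[-4.1034]
Step 15: x=[2.7254] v=[-3.6204]
Step 16: x=[2.4204] v=[-3.0505]
Step 17: x=[2.1797] v=[-2.4074]
Step 18: x=[2.0091] v=[-1.7065]
Step 19: x=[1.9126] v=[-0.9647]
Step 20: x=[1.8926] v=[-0.1997]
Step 21: x=[1.9496] v=[0.5701]
First v>=0 after going negative at step 21, time=2.1000

Answer: 2.1000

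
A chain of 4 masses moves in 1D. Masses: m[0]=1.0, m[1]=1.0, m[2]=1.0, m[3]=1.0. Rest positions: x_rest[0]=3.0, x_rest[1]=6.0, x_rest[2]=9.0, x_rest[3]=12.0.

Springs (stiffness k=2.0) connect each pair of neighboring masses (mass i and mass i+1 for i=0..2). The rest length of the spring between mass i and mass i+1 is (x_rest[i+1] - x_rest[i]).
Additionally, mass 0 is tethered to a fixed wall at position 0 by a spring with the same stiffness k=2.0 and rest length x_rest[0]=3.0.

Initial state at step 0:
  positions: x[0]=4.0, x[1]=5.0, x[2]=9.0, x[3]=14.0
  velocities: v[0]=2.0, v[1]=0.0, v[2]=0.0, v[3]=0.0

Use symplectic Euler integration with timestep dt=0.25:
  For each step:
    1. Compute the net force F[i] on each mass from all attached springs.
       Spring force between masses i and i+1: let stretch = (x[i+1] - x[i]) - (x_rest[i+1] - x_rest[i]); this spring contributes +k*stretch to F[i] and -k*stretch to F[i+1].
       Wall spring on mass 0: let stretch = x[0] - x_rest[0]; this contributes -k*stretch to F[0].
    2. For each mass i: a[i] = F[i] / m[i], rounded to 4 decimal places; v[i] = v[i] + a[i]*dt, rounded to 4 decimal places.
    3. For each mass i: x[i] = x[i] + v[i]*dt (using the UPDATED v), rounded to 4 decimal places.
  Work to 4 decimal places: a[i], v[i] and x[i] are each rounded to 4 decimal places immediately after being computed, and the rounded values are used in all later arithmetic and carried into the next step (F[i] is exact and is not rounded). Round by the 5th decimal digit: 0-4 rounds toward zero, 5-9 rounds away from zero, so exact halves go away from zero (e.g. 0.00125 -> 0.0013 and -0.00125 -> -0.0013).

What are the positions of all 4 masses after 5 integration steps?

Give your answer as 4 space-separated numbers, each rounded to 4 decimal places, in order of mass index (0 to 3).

Answer: 2.7511 8.0984 10.3378 11.6818

Derivation:
Step 0: x=[4.0000 5.0000 9.0000 14.0000] v=[2.0000 0.0000 0.0000 0.0000]
Step 1: x=[4.1250 5.3750 9.1250 13.7500] v=[0.5000 1.5000 0.5000 -1.0000]
Step 2: x=[3.8906 6.0625 9.3594 13.2969] v=[-0.9375 2.7500 0.9375 -1.8125]
Step 3: x=[3.4414 6.8906 9.6739 12.7266] v=[-1.7969 3.3125 1.2578 -2.2813]
Step 4: x=[2.9932 7.6355 10.0220 12.1497] v=[-1.7930 2.9796 1.3925 -2.3077]
Step 5: x=[2.7511 8.0984 10.3378 11.6818] v=[-0.9685 1.8517 1.2631 -1.8716]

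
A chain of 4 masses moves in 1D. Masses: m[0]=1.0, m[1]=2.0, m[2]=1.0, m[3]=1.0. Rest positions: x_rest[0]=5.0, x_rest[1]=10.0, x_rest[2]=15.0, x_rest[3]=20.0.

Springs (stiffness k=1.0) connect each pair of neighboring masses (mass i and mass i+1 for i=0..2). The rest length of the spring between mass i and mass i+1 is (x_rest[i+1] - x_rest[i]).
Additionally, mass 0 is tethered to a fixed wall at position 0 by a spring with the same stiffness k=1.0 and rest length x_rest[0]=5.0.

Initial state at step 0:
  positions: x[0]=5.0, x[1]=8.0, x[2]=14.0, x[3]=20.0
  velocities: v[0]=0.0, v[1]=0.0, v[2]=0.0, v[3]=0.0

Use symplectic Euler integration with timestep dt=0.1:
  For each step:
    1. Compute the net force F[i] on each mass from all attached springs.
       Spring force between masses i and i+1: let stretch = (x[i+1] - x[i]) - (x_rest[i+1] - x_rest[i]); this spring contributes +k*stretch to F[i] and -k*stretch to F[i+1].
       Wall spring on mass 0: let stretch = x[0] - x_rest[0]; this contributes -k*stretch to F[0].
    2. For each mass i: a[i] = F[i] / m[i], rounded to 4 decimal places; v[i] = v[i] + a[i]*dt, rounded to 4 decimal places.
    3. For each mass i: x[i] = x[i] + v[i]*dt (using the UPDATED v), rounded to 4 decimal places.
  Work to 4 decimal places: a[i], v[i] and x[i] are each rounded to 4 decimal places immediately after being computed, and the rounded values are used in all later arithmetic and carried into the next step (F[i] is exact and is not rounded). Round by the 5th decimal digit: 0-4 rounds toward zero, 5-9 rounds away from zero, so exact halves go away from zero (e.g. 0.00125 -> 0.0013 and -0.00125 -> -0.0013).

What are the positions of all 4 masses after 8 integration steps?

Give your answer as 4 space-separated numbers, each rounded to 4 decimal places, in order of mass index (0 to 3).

Step 0: x=[5.0000 8.0000 14.0000 20.0000] v=[0.0000 0.0000 0.0000 0.0000]
Step 1: x=[4.9800 8.0150 14.0000 19.9900] v=[-0.2000 0.1500 0.0000 -0.1000]
Step 2: x=[4.9406 8.0448 14.0001 19.9701] v=[-0.3945 0.2975 0.0005 -0.1990]
Step 3: x=[4.8828 8.0888 14.0003 19.9405] v=[-0.5781 0.4401 0.0020 -0.2960]
Step 4: x=[4.8082 8.1463 14.0008 19.9015] v=[-0.7458 0.5754 0.0049 -0.3900]
Step 5: x=[4.7189 8.2164 14.0018 19.8535] v=[-0.8928 0.7012 0.0095 -0.4801]
Step 6: x=[4.6174 8.2980 14.0034 19.7970] v=[-1.0149 0.8156 0.0161 -0.5653]
Step 7: x=[4.5065 8.3897 14.0059 19.7325] v=[-1.1086 0.9168 0.0249 -0.6447]
Step 8: x=[4.3894 8.4901 14.0095 19.6608] v=[-1.1709 1.0035 0.0359 -0.7174]

Answer: 4.3894 8.4901 14.0095 19.6608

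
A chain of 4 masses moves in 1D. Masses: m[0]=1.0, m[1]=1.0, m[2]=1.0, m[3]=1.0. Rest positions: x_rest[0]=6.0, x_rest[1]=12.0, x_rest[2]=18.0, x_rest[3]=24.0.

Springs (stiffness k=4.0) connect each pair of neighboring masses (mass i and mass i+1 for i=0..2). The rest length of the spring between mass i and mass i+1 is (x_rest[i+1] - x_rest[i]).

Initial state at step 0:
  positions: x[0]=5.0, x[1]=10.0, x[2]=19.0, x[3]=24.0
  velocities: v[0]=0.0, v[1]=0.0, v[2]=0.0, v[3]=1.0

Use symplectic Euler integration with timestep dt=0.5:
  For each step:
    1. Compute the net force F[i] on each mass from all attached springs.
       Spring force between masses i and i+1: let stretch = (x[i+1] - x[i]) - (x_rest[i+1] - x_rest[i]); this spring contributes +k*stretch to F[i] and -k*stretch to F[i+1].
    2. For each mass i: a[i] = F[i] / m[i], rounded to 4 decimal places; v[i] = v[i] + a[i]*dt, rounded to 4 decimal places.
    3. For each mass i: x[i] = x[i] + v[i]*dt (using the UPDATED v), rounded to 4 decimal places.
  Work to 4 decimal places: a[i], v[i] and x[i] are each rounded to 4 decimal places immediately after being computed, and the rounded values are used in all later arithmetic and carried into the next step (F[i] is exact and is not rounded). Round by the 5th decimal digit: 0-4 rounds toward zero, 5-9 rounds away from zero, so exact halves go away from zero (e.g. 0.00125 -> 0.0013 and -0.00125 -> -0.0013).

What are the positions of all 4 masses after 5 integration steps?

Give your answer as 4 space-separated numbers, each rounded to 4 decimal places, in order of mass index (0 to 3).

Answer: 8.0000 9.5000 20.5000 22.5000

Derivation:
Step 0: x=[5.0000 10.0000 19.0000 24.0000] v=[0.0000 0.0000 0.0000 1.0000]
Step 1: x=[4.0000 14.0000 15.0000 25.5000] v=[-2.0000 8.0000 -8.0000 3.0000]
Step 2: x=[7.0000 9.0000 20.5000 22.5000] v=[6.0000 -10.0000 11.0000 -6.0000]
Step 3: x=[6.0000 13.5000 16.5000 23.5000] v=[-2.0000 9.0000 -8.0000 2.0000]
Step 4: x=[6.5000 13.5000 16.5000 23.5000] v=[1.0000 0.0000 0.0000 0.0000]
Step 5: x=[8.0000 9.5000 20.5000 22.5000] v=[3.0000 -8.0000 8.0000 -2.0000]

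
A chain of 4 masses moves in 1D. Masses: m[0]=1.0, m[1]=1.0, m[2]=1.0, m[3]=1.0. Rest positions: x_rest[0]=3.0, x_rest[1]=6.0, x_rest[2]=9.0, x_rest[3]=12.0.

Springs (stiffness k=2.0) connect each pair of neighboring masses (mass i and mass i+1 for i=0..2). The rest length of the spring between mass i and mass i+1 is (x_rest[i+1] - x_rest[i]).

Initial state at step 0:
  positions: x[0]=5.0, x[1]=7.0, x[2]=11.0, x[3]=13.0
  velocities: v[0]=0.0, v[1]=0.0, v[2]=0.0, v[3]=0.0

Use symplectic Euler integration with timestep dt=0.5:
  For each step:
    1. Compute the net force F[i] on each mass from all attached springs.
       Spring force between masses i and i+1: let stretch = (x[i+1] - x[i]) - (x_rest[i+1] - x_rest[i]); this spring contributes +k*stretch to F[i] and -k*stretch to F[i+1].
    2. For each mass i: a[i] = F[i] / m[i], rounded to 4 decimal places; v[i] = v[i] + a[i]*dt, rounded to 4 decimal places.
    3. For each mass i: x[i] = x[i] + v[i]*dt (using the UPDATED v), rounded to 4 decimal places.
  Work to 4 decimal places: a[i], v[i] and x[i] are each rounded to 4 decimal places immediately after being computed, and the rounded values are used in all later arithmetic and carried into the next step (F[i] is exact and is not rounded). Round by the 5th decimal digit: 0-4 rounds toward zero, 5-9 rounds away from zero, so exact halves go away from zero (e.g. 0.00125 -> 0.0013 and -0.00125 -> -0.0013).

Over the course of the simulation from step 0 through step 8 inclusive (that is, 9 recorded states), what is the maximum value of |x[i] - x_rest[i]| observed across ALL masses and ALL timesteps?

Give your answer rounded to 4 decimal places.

Answer: 2.3750

Derivation:
Step 0: x=[5.0000 7.0000 11.0000 13.0000] v=[0.0000 0.0000 0.0000 0.0000]
Step 1: x=[4.5000 8.0000 10.0000 13.5000] v=[-1.0000 2.0000 -2.0000 1.0000]
Step 2: x=[4.2500 8.2500 9.7500 13.7500] v=[-0.5000 0.5000 -0.5000 0.5000]
Step 3: x=[4.5000 7.2500 10.7500 13.5000] v=[0.5000 -2.0000 2.0000 -0.5000]
Step 4: x=[4.6250 6.6250 11.3750 13.3750] v=[0.2500 -1.2500 1.2500 -0.2500]
Step 5: x=[4.2500 7.3750 10.6250 13.7500] v=[-0.7500 1.5000 -1.5000 0.7500]
Step 6: x=[3.9375 8.1875 9.8125 14.0625] v=[-0.6250 1.6250 -1.6250 0.6250]
Step 7: x=[4.2500 7.6875 10.3125 13.7500] v=[0.6250 -1.0000 1.0000 -0.6250]
Step 8: x=[4.7813 6.7813 11.2188 13.2188] v=[1.0625 -1.8125 1.8125 -1.0625]
Max displacement = 2.3750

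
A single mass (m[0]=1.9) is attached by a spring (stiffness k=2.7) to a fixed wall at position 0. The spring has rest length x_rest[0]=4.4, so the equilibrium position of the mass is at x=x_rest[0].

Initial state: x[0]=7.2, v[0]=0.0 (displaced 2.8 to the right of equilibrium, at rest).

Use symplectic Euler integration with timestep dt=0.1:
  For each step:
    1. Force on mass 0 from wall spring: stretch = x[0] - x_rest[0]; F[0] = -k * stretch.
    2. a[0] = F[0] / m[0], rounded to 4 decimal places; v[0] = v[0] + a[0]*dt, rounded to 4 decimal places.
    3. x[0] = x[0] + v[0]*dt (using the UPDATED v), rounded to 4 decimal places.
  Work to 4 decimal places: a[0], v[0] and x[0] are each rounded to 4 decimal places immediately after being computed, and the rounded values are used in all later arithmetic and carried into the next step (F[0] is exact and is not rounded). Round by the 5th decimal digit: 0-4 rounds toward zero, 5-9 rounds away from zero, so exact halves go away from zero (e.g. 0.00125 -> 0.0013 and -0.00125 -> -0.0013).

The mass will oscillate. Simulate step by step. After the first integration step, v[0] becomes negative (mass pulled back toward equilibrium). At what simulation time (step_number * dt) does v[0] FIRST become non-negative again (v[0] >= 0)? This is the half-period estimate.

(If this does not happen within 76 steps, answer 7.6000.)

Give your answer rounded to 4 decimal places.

Answer: 2.7000

Derivation:
Step 0: x=[7.2000] v=[0.0000]
Step 1: x=[7.1602] v=[-0.3979]
Step 2: x=[7.0812] v=[-0.7901]
Step 3: x=[6.9641] v=[-1.1711]
Step 4: x=[6.8106] v=[-1.5355]
Step 5: x=[6.6228] v=[-1.8781]
Step 6: x=[6.4034] v=[-2.1940]
Step 7: x=[6.1555] v=[-2.4787]
Step 8: x=[5.8827] v=[-2.7282]
Step 9: x=[5.5888] v=[-2.9389]
Step 10: x=[5.2780] v=[-3.1078]
Step 11: x=[4.9547] v=[-3.2326]
Step 12: x=[4.6236] v=[-3.3114]
Step 13: x=[4.2893] v=[-3.3432]
Step 14: x=[3.9566] v=[-3.3275]
Step 15: x=[3.6302] v=[-3.2645]
Step 16: x=[3.3147] v=[-3.1551]
Step 17: x=[3.0146] v=[-3.0009]
Step 18: x=[2.7342] v=[-2.8040]
Step 19: x=[2.4775] v=[-2.5673]
Step 20: x=[2.2481] v=[-2.2941]
Step 21: x=[2.0493] v=[-1.9883]
Step 22: x=[1.8839] v=[-1.6543]
Step 23: x=[1.7542] v=[-1.2968]
Step 24: x=[1.6621] v=[-0.9208]
Step 25: x=[1.6089] v=[-0.5317]
Step 26: x=[1.5954] v=[-0.1351]
Step 27: x=[1.6218] v=[0.2635]
First v>=0 after going negative at step 27, time=2.7000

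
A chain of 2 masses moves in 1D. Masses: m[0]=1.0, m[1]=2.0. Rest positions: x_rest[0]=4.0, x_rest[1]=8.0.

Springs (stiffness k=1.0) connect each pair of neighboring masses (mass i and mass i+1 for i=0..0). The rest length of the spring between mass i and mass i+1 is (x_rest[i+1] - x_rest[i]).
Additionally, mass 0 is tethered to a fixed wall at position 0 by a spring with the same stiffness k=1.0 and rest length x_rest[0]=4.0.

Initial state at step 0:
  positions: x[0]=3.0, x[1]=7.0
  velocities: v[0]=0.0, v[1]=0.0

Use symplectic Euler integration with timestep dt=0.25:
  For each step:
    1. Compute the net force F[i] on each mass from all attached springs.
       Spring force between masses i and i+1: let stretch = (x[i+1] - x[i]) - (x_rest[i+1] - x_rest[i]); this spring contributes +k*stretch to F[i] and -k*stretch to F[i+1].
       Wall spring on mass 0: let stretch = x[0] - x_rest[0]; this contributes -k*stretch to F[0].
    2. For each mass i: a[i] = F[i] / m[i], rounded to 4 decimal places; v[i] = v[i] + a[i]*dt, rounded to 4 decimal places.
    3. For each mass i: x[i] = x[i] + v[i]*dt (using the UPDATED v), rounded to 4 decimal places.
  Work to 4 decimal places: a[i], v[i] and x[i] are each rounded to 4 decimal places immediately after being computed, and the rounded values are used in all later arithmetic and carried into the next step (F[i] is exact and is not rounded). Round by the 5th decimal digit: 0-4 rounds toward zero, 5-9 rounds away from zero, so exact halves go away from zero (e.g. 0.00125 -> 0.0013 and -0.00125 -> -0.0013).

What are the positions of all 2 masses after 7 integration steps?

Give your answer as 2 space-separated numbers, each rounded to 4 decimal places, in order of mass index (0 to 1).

Answer: 3.9721 7.1890

Derivation:
Step 0: x=[3.0000 7.0000] v=[0.0000 0.0000]
Step 1: x=[3.0625 7.0000] v=[0.2500 0.0000]
Step 2: x=[3.1797 7.0020] v=[0.4688 0.0078]
Step 3: x=[3.3371 7.0095] v=[0.6295 0.0300]
Step 4: x=[3.5154 7.0273] v=[0.7133 0.0710]
Step 5: x=[3.6935 7.0603] v=[0.7124 0.1320]
Step 6: x=[3.8512 7.1131] v=[0.6307 0.2112]
Step 7: x=[3.9721 7.1890] v=[0.4834 0.3035]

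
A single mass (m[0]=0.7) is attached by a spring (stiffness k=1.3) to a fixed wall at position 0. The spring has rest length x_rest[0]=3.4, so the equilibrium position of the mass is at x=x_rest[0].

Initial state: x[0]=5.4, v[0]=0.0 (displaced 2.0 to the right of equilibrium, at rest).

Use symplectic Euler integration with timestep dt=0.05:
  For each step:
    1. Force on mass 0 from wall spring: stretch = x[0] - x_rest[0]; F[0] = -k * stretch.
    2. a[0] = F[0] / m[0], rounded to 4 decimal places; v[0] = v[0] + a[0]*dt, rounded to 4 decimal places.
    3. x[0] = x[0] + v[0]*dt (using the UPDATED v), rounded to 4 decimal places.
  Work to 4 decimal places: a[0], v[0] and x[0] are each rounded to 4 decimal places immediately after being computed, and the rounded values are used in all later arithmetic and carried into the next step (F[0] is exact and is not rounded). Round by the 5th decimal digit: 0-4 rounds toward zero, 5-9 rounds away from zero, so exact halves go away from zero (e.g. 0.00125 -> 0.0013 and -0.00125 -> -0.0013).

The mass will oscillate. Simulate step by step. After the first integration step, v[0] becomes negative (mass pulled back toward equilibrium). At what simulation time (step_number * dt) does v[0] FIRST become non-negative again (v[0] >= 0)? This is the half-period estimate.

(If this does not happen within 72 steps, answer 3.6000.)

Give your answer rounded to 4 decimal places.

Step 0: x=[5.4000] v=[0.0000]
Step 1: x=[5.3907] v=[-0.1857]
Step 2: x=[5.3722] v=[-0.3706]
Step 3: x=[5.3445] v=[-0.5537]
Step 4: x=[5.3078] v=[-0.7343]
Step 5: x=[5.2622] v=[-0.9115]
Step 6: x=[5.2080] v=[-1.0844]
Step 7: x=[5.1454] v=[-1.2523]
Step 8: x=[5.0747] v=[-1.4144]
Step 9: x=[4.9962] v=[-1.5699]
Step 10: x=[4.9103] v=[-1.7181]
Step 11: x=[4.8174] v=[-1.8583]
Step 12: x=[4.7179] v=[-1.9899]
Step 13: x=[4.6123] v=[-2.1123]
Step 14: x=[4.5011] v=[-2.2249]
Step 15: x=[4.3847] v=[-2.3271]
Step 16: x=[4.2638] v=[-2.4185]
Step 17: x=[4.1389] v=[-2.4987]
Step 18: x=[4.0105] v=[-2.5673]
Step 19: x=[3.8793] v=[-2.6240]
Step 20: x=[3.7459] v=[-2.6685]
Step 21: x=[3.6109] v=[-2.7006]
Step 22: x=[3.4749] v=[-2.7202]
Step 23: x=[3.3385] v=[-2.7272]
Step 24: x=[3.2024] v=[-2.7215]
Step 25: x=[3.0672] v=[-2.7032]
Step 26: x=[2.9336] v=[-2.6723]
Step 27: x=[2.8022] v=[-2.6290]
Step 28: x=[2.6735] v=[-2.5735]
Step 29: x=[2.5482] v=[-2.5060]
Step 30: x=[2.4269] v=[-2.4269]
Step 31: x=[2.3101] v=[-2.3365]
Step 32: x=[2.1983] v=[-2.2353]
Step 33: x=[2.0921] v=[-2.1237]
Step 34: x=[1.9920] v=[-2.0023]
Step 35: x=[1.8984] v=[-1.8716]
Step 36: x=[1.8118] v=[-1.7322]
Step 37: x=[1.7326] v=[-1.5847]
Step 38: x=[1.6611] v=[-1.4299]
Step 39: x=[1.5977] v=[-1.2684]
Step 40: x=[1.5427] v=[-1.1010]
Step 41: x=[1.4963] v=[-0.9285]
Step 42: x=[1.4587] v=[-0.7517]
Step 43: x=[1.4301] v=[-0.5714]
Step 44: x=[1.4107] v=[-0.3885]
Step 45: x=[1.4005] v=[-0.2038]
Step 46: x=[1.3996] v=[-0.0181]
Step 47: x=[1.4080] v=[0.1677]
First v>=0 after going negative at step 47, time=2.3500

Answer: 2.3500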